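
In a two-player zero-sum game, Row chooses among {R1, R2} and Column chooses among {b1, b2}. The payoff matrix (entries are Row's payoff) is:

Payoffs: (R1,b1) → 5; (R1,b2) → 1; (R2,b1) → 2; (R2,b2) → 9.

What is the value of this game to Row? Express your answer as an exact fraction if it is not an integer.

Row minima: R1 → 1, R2 → 2; maximin = 2.
Column maxima: b1 → 5, b2 → 9; minimax = 5.
2 ≠ 5, so there is no saddle point; optimal play is mixed.
Let Row play R1 with probability p. Expected payoff against b1: 5p + 2(1−p) = 3p + 2; against b2: 1p + 9(1−p) = −8p + 9.
Setting these equal: 3p + 2 = −8p + 9 ⇒ 11p = 7 ⇒ p = 7/11, and the value is (3)·(7/11) + 2 = 43/11.
For Column: with q = P(b1), equating R1's and R2's payoffs gives 4q + 1 = −7q + 9 ⇒ q = 8/11.

43/11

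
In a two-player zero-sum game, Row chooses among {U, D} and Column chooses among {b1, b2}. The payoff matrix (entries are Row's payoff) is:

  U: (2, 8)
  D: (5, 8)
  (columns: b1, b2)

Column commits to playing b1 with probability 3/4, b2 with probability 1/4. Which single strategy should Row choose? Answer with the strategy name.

D

Expected payoff of U: (3/4)·2 + (1/4)·8 = 7/2.
Expected payoff of D: (3/4)·5 + (1/4)·8 = 23/4.
The largest is 23/4, so Row's best response is D.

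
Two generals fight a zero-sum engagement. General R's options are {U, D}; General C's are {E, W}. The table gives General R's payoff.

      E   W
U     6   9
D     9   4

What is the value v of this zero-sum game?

Row minima: U → 6, D → 4; maximin = 6.
Column maxima: E → 9, W → 9; minimax = 9.
6 ≠ 9, so there is no saddle point; optimal play is mixed.
Let General R play U with probability p. Expected payoff against E: 6p + 9(1−p) = −3p + 9; against W: 9p + 4(1−p) = 5p + 4.
Setting these equal: −3p + 9 = 5p + 4 ⇒ −8p = -5 ⇒ p = 5/8, and the value is (-3)·(5/8) + 9 = 57/8.
For General C: with q = P(E), equating U's and D's payoffs gives −3q + 9 = 5q + 4 ⇒ q = 5/8.

57/8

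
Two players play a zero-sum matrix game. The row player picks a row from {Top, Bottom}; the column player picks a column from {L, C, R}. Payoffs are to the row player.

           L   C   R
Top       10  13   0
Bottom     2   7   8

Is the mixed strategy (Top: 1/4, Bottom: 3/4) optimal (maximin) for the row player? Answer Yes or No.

No

Against L this mix gives (1/4)·10 + (3/4)·2 = 4.
Against C this mix gives (1/4)·13 + (3/4)·7 = 17/2.
Against R this mix gives (1/4)·0 + (3/4)·8 = 6.
The column player will play L, holding the row player to 4. Shifting weight toward the row that does better against L would raise this floor (the equalizing mix achieves 5 against both L and R), so the proposed strategy is not optimal.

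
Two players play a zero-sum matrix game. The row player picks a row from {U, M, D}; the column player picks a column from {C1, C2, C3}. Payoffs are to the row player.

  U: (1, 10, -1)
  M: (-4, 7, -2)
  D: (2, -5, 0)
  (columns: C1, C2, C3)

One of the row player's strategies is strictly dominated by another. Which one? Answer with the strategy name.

M

U gives a strictly higher payoff than M against every column: 1 > -4, 10 > 7, -1 > -2.
So M is strictly dominated and the row player never plays it.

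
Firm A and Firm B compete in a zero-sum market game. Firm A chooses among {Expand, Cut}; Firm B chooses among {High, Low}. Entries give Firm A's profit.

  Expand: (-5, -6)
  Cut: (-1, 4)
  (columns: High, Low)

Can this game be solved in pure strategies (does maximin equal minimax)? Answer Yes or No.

Row minima: Expand → -6, Cut → -1; maximin = -1.
Column maxima: High → -1, Low → 4; minimax = -1.
maximin = minimax = -1, so a saddle point exists.

Yes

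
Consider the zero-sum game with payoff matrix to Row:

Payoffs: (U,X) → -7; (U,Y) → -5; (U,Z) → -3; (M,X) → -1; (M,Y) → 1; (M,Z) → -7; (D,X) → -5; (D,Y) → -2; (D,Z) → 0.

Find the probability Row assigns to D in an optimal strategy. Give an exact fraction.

6/11

Row minima: U → -7, M → -7, D → -5; maximin = -5.
Column maxima: X → -1, Y → 1, Z → 0; minimax = -1.
-5 ≠ -1, so there is no saddle point; optimal play is mixed.
U is strictly dominated by D, so Row never plays it.
Y is strictly dominated by X (it gives Row strictly more in every row), so Column never plays it.
On the remaining 2×2 (M, D vs X, Z):
Let Row play M with probability p. Expected payoff against X: (-1)p + (-5)(1−p) = 4p − 5; against Z: (-7)p + 0(1−p) = −7p.
Setting these equal: 4p − 5 = −7p ⇒ 11p = 5 ⇒ p = 5/11, and the value is (4)·(5/11) − 5 = -35/11.
For Column: with q = P(X), equating M's and D's payoffs gives 6q − 7 = −5q ⇒ q = 7/11.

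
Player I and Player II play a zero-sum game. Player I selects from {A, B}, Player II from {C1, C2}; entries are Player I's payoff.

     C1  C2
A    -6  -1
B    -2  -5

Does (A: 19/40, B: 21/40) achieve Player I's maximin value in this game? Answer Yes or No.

Against C1 this mix gives (19/40)·(-6) + (21/40)·(-2) = -39/10.
Against C2 this mix gives (19/40)·(-1) + (21/40)·(-5) = -31/10.
Player II will play C1, holding Player I to -39/10. Shifting weight toward the row that does better against C1 would raise this floor (the equalizing mix achieves -7/2 against both C1 and C2), so the proposed strategy is not optimal.

No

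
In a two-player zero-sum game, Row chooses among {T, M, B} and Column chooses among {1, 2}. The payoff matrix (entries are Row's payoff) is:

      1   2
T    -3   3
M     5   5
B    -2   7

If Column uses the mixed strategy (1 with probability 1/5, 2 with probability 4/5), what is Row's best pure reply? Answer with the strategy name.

B

Expected payoff of T: (1/5)·(-3) + (4/5)·3 = 9/5.
Expected payoff of M: (1/5)·5 + (4/5)·5 = 5.
Expected payoff of B: (1/5)·(-2) + (4/5)·7 = 26/5.
The largest is 26/5, so Row's best response is B.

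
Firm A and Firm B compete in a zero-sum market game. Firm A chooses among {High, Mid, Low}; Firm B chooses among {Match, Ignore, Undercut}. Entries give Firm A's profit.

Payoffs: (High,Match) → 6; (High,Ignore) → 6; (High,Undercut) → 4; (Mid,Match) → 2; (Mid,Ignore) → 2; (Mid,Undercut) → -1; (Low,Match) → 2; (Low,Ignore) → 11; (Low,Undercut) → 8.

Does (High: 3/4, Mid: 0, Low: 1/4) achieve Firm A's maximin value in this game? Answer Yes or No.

Against Match this mix gives (3/4)·6 + (1/4)·2 = 5.
Against Ignore this mix gives (3/4)·6 + (1/4)·11 = 29/4.
Against Undercut this mix gives (3/4)·4 + (1/4)·8 = 5.
All of Firm B's active replies (Match, Undercut) yield 5, and no column does worse for Firm A. The mix makes Firm B indifferent and guarantees 5, so it is optimal.

Yes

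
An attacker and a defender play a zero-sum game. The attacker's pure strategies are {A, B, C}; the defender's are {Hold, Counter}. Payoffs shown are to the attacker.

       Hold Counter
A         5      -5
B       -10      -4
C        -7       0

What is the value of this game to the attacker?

Row minima: A → -5, B → -10, C → -7; maximin = -5.
Column maxima: Hold → 5, Counter → 0; minimax = 0.
-5 ≠ 0, so there is no saddle point; optimal play is mixed.
B is strictly dominated by C, so the attacker never plays it.
On the remaining 2×2 (A, C vs Hold, Counter):
Let the attacker play A with probability p. Expected payoff against Hold: 5p + (-7)(1−p) = 12p − 7; against Counter: (-5)p + 0(1−p) = −5p.
Setting these equal: 12p − 7 = −5p ⇒ 17p = 7 ⇒ p = 7/17, and the value is (12)·(7/17) − 7 = -35/17.
For the defender: with q = P(Hold), equating A's and C's payoffs gives 10q − 5 = −7q ⇒ q = 5/17.

-35/17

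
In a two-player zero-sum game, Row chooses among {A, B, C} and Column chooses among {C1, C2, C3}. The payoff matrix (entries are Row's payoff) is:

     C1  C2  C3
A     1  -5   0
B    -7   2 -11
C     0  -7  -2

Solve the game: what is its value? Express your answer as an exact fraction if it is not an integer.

Row minima: A → -5, B → -11, C → -7; maximin = -5.
Column maxima: C1 → 1, C2 → 2, C3 → 0; minimax = 0.
-5 ≠ 0, so there is no saddle point; optimal play is mixed.
C is strictly dominated by A, so Row never plays it.
C1 is strictly dominated by C3 (it gives Row strictly more in every row), so Column never plays it.
On the remaining 2×2 (A, B vs C2, C3):
Let Row play A with probability p. Expected payoff against C2: (-5)p + 2(1−p) = −7p + 2; against C3: 0p + (-11)(1−p) = 11p − 11.
Setting these equal: −7p + 2 = 11p − 11 ⇒ −18p = -13 ⇒ p = 13/18, and the value is (-7)·(13/18) + 2 = -55/18.
For Column: with q = P(C2), equating A's and B's payoffs gives −5q = 13q − 11 ⇒ q = 11/18.

-55/18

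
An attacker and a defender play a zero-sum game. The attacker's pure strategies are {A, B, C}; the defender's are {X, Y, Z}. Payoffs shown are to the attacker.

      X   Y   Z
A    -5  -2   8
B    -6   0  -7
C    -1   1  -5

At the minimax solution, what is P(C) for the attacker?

13/17

Row minima: A → -5, B → -7, C → -5; maximin = -5.
Column maxima: X → -1, Y → 1, Z → 8; minimax = -1.
-5 ≠ -1, so there is no saddle point; optimal play is mixed.
B is strictly dominated by C, so the attacker never plays it.
Y is strictly dominated by X (it gives the attacker strictly more in every row), so the defender never plays it.
On the remaining 2×2 (A, C vs X, Z):
Let the attacker play A with probability p. Expected payoff against X: (-5)p + (-1)(1−p) = −4p − 1; against Z: 8p + (-5)(1−p) = 13p − 5.
Setting these equal: −4p − 1 = 13p − 5 ⇒ −17p = -4 ⇒ p = 4/17, and the value is (-4)·(4/17) − 1 = -33/17.
For the defender: with q = P(X), equating A's and C's payoffs gives −13q + 8 = 4q − 5 ⇒ q = 13/17.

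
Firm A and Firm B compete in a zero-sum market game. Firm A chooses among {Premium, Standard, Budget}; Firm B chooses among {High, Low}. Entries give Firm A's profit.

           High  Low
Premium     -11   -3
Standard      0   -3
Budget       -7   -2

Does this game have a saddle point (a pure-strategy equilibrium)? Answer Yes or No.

No

Row minima: Premium → -11, Standard → -3, Budget → -7; maximin = -3.
Column maxima: High → 0, Low → -2; minimax = -2.
-3 ≠ -2, so no pure-strategy equilibrium exists.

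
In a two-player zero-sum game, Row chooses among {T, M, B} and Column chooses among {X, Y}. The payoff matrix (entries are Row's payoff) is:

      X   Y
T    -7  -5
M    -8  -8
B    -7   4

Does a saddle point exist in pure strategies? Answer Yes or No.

Row minima: T → -7, M → -8, B → -7; maximin = -7.
Column maxima: X → -7, Y → 4; minimax = -7.
maximin = minimax = -7, so a saddle point exists.

Yes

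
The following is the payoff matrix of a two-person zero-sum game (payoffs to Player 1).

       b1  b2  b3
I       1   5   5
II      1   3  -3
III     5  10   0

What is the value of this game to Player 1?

Row minima: I → 1, II → -3, III → 0; maximin = 1.
Column maxima: b1 → 5, b2 → 10, b3 → 5; minimax = 5.
1 ≠ 5, so there is no saddle point; optimal play is mixed.
II is strictly dominated by III, so Player 1 never plays it.
b2 is strictly dominated by b1 (it gives Player 1 strictly more in every row), so Player 2 never plays it.
On the remaining 2×2 (I, III vs b1, b3):
Let Player 1 play I with probability p. Expected payoff against b1: 1p + 5(1−p) = −4p + 5; against b3: 5p + 0(1−p) = 5p.
Setting these equal: −4p + 5 = 5p ⇒ −9p = -5 ⇒ p = 5/9, and the value is (-4)·(5/9) + 5 = 25/9.
For Player 2: with q = P(b1), equating I's and III's payoffs gives −4q + 5 = 5q ⇒ q = 5/9.

25/9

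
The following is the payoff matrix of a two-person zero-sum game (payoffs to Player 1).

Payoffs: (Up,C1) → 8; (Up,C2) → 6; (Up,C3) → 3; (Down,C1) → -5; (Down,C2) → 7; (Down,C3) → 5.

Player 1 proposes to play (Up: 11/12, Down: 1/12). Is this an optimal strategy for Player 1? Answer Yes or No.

Against C1 this mix gives (11/12)·8 + (1/12)·(-5) = 83/12.
Against C2 this mix gives (11/12)·6 + (1/12)·7 = 73/12.
Against C3 this mix gives (11/12)·3 + (1/12)·5 = 19/6.
Player 2 will play C3, holding Player 1 to 19/6. Shifting weight toward the row that does better against C3 would raise this floor (the equalizing mix achieves 11/3 against both C3 and C1), so the proposed strategy is not optimal.

No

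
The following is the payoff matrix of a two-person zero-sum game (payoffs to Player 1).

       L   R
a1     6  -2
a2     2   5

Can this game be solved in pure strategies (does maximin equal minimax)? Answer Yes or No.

Row minima: a1 → -2, a2 → 2; maximin = 2.
Column maxima: L → 6, R → 5; minimax = 5.
2 ≠ 5, so no pure-strategy equilibrium exists.

No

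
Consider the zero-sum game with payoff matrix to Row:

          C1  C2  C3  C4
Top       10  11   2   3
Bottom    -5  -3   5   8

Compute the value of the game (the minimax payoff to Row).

10/3

Row minima: Top → 2, Bottom → -5; maximin = 2.
Column maxima: C1 → 10, C2 → 11, C3 → 5, C4 → 8; minimax = 5.
2 ≠ 5, so there is no saddle point; optimal play is mixed.
C2 is strictly dominated by C1 (it gives Row strictly more in every row), so Column never plays it.
C4 is strictly dominated by C3 (it gives Row strictly more in every row), so Column never plays it.
On the remaining 2×2 (Top, Bottom vs C1, C3):
Let Row play Top with probability p. Expected payoff against C1: 10p + (-5)(1−p) = 15p − 5; against C3: 2p + 5(1−p) = −3p + 5.
Setting these equal: 15p − 5 = −3p + 5 ⇒ 18p = 10 ⇒ p = 5/9, and the value is (15)·(5/9) − 5 = 10/3.
For Column: with q = P(C1), equating Top's and Bottom's payoffs gives 8q + 2 = −10q + 5 ⇒ q = 1/6.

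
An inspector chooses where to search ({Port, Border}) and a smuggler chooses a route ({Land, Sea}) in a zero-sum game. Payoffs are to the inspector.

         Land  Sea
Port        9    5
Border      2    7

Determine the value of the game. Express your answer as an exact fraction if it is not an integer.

Row minima: Port → 5, Border → 2; maximin = 5.
Column maxima: Land → 9, Sea → 7; minimax = 7.
5 ≠ 7, so there is no saddle point; optimal play is mixed.
Let the inspector play Port with probability p. Expected payoff against Land: 9p + 2(1−p) = 7p + 2; against Sea: 5p + 7(1−p) = −2p + 7.
Setting these equal: 7p + 2 = −2p + 7 ⇒ 9p = 5 ⇒ p = 5/9, and the value is (7)·(5/9) + 2 = 53/9.
For the smuggler: with q = P(Land), equating Port's and Border's payoffs gives 4q + 5 = −5q + 7 ⇒ q = 2/9.

53/9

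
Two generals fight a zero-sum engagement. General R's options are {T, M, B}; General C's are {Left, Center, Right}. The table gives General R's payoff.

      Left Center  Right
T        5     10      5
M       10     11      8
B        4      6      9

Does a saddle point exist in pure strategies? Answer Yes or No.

Row minima: T → 5, M → 8, B → 4; maximin = 8.
Column maxima: Left → 10, Center → 11, Right → 9; minimax = 9.
8 ≠ 9, so no pure-strategy equilibrium exists.

No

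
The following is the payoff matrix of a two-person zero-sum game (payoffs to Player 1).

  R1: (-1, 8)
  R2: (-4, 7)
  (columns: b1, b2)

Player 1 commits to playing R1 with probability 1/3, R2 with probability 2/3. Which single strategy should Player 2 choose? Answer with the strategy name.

If Player 2 plays b1, Player 1's expected payoff is (1/3)·(-1) + (2/3)·(-4) = -3.
If Player 2 plays b2, Player 1's expected payoff is (1/3)·8 + (2/3)·7 = 22/3.
Player 2 minimizes Player 1's payoff; the smallest is -3, so the best response is b1.

b1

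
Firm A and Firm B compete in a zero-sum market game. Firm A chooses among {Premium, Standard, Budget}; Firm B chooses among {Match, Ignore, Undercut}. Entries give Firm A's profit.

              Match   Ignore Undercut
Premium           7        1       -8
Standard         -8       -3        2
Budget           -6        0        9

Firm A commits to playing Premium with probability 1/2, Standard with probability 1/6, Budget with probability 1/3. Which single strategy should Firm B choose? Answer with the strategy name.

If Firm B plays Match, Firm A's expected payoff is (1/2)·7 + (1/6)·(-8) + (1/3)·(-6) = 1/6.
If Firm B plays Ignore, Firm A's expected payoff is (1/2)·1 + (1/6)·(-3) + (1/3)·0 = 0.
If Firm B plays Undercut, Firm A's expected payoff is (1/2)·(-8) + (1/6)·2 + (1/3)·9 = -2/3.
Firm B minimizes Firm A's payoff; the smallest is -2/3, so the best response is Undercut.

Undercut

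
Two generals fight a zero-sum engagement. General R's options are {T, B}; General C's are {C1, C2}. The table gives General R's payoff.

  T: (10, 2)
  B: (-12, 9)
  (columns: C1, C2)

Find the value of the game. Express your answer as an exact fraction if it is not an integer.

114/29

Row minima: T → 2, B → -12; maximin = 2.
Column maxima: C1 → 10, C2 → 9; minimax = 9.
2 ≠ 9, so there is no saddle point; optimal play is mixed.
Let General R play T with probability p. Expected payoff against C1: 10p + (-12)(1−p) = 22p − 12; against C2: 2p + 9(1−p) = −7p + 9.
Setting these equal: 22p − 12 = −7p + 9 ⇒ 29p = 21 ⇒ p = 21/29, and the value is (22)·(21/29) − 12 = 114/29.
For General C: with q = P(C1), equating T's and B's payoffs gives 8q + 2 = −21q + 9 ⇒ q = 7/29.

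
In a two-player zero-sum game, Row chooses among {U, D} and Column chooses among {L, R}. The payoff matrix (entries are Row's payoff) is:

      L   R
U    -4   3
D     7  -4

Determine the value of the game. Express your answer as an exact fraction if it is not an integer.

Row minima: U → -4, D → -4; maximin = -4.
Column maxima: L → 7, R → 3; minimax = 3.
-4 ≠ 3, so there is no saddle point; optimal play is mixed.
Let Row play U with probability p. Expected payoff against L: (-4)p + 7(1−p) = −11p + 7; against R: 3p + (-4)(1−p) = 7p − 4.
Setting these equal: −11p + 7 = 7p − 4 ⇒ −18p = -11 ⇒ p = 11/18, and the value is (-11)·(11/18) + 7 = 5/18.
For Column: with q = P(L), equating U's and D's payoffs gives −7q + 3 = 11q − 4 ⇒ q = 7/18.

5/18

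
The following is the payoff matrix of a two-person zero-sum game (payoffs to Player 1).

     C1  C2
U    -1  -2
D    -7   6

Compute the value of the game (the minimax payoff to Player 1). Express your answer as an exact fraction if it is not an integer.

-10/7

Row minima: U → -2, D → -7; maximin = -2.
Column maxima: C1 → -1, C2 → 6; minimax = -1.
-2 ≠ -1, so there is no saddle point; optimal play is mixed.
Let Player 1 play U with probability p. Expected payoff against C1: (-1)p + (-7)(1−p) = 6p − 7; against C2: (-2)p + 6(1−p) = −8p + 6.
Setting these equal: 6p − 7 = −8p + 6 ⇒ 14p = 13 ⇒ p = 13/14, and the value is (6)·(13/14) − 7 = -10/7.
For Player 2: with q = P(C1), equating U's and D's payoffs gives q − 2 = −13q + 6 ⇒ q = 4/7.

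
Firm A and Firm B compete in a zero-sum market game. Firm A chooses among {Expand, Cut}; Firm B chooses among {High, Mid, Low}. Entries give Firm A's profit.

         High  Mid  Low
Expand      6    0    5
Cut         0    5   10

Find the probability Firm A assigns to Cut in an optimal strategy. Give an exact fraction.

Row minima: Expand → 0, Cut → 0; maximin = 0.
Column maxima: High → 6, Mid → 5, Low → 10; minimax = 5.
0 ≠ 5, so there is no saddle point; optimal play is mixed.
Low is strictly dominated by Mid (it gives Firm A strictly more in every row), so Firm B never plays it.
On the remaining 2×2 (Expand, Cut vs High, Mid):
Let Firm A play Expand with probability p. Expected payoff against High: 6p + 0(1−p) = 6p; against Mid: 0p + 5(1−p) = −5p + 5.
Setting these equal: 6p = −5p + 5 ⇒ 11p = 5 ⇒ p = 5/11, and the value is (6)·(5/11) = 30/11.
For Firm B: with q = P(High), equating Expand's and Cut's payoffs gives 6q = −5q + 5 ⇒ q = 5/11.

6/11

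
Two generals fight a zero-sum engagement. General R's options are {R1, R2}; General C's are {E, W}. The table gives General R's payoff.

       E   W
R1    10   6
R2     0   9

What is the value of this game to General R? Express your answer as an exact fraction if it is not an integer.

90/13

Row minima: R1 → 6, R2 → 0; maximin = 6.
Column maxima: E → 10, W → 9; minimax = 9.
6 ≠ 9, so there is no saddle point; optimal play is mixed.
Let General R play R1 with probability p. Expected payoff against E: 10p + 0(1−p) = 10p; against W: 6p + 9(1−p) = −3p + 9.
Setting these equal: 10p = −3p + 9 ⇒ 13p = 9 ⇒ p = 9/13, and the value is (10)·(9/13) = 90/13.
For General C: with q = P(E), equating R1's and R2's payoffs gives 4q + 6 = −9q + 9 ⇒ q = 3/13.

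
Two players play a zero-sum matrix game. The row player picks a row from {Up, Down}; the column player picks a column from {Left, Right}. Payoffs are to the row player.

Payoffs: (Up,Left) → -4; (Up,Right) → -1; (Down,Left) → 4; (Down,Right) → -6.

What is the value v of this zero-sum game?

Row minima: Up → -4, Down → -6; maximin = -4.
Column maxima: Left → 4, Right → -1; minimax = -1.
-4 ≠ -1, so there is no saddle point; optimal play is mixed.
Let the row player play Up with probability p. Expected payoff against Left: (-4)p + 4(1−p) = −8p + 4; against Right: (-1)p + (-6)(1−p) = 5p − 6.
Setting these equal: −8p + 4 = 5p − 6 ⇒ −13p = -10 ⇒ p = 10/13, and the value is (-8)·(10/13) + 4 = -28/13.
For the column player: with q = P(Left), equating Up's and Down's payoffs gives −3q − 1 = 10q − 6 ⇒ q = 5/13.

-28/13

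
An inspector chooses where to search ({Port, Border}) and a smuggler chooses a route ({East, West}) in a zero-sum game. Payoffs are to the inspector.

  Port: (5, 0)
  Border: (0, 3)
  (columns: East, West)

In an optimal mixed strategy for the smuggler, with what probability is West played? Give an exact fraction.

5/8

Row minima: Port → 0, Border → 0; maximin = 0.
Column maxima: East → 5, West → 3; minimax = 3.
0 ≠ 3, so there is no saddle point; optimal play is mixed.
Let the inspector play Port with probability p. Expected payoff against East: 5p + 0(1−p) = 5p; against West: 0p + 3(1−p) = −3p + 3.
Setting these equal: 5p = −3p + 3 ⇒ 8p = 3 ⇒ p = 3/8, and the value is (5)·(3/8) = 15/8.
For the smuggler: with q = P(East), equating Port's and Border's payoffs gives 5q = −3q + 3 ⇒ q = 3/8.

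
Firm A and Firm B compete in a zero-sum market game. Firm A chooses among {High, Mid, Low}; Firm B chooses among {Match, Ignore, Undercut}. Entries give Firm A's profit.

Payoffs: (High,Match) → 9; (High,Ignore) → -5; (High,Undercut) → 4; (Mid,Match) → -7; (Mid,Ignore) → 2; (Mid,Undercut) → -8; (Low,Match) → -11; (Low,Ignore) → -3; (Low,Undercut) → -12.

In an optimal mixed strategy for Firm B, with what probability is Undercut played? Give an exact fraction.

Row minima: High → -5, Mid → -8, Low → -12; maximin = -5.
Column maxima: Match → 9, Ignore → 2, Undercut → 4; minimax = 2.
-5 ≠ 2, so there is no saddle point; optimal play is mixed.
Low is strictly dominated by Mid, so Firm A never plays it.
Match is strictly dominated by Undercut (it gives Firm A strictly more in every row), so Firm B never plays it.
On the remaining 2×2 (High, Mid vs Ignore, Undercut):
Let Firm A play High with probability p. Expected payoff against Ignore: (-5)p + 2(1−p) = −7p + 2; against Undercut: 4p + (-8)(1−p) = 12p − 8.
Setting these equal: −7p + 2 = 12p − 8 ⇒ −19p = -10 ⇒ p = 10/19, and the value is (-7)·(10/19) + 2 = -32/19.
For Firm B: with q = P(Ignore), equating High's and Mid's payoffs gives −9q + 4 = 10q − 8 ⇒ q = 12/19.

7/19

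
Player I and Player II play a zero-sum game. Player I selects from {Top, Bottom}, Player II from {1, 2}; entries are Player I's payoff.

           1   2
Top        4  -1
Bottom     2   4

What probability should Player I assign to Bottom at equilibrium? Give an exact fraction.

5/7

Row minima: Top → -1, Bottom → 2; maximin = 2.
Column maxima: 1 → 4, 2 → 4; minimax = 4.
2 ≠ 4, so there is no saddle point; optimal play is mixed.
Let Player I play Top with probability p. Expected payoff against 1: 4p + 2(1−p) = 2p + 2; against 2: (-1)p + 4(1−p) = −5p + 4.
Setting these equal: 2p + 2 = −5p + 4 ⇒ 7p = 2 ⇒ p = 2/7, and the value is (2)·(2/7) + 2 = 18/7.
For Player II: with q = P(1), equating Top's and Bottom's payoffs gives 5q − 1 = −2q + 4 ⇒ q = 5/7.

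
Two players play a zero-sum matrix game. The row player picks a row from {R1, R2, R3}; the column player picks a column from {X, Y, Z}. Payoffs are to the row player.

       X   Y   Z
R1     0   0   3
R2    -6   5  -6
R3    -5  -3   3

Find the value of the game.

0

Row minima: R1 → 0, R2 → -6, R3 → -5; maximin = 0.
Column maxima: X → 0, Y → 5, Z → 3; minimax = 0.
Since maximin = minimax = 0, there is a saddle point and the value is 0.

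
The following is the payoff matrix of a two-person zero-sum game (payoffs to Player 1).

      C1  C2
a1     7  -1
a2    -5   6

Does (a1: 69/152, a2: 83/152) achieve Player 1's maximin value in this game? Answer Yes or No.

Against C1 this mix gives (69/152)·7 + (83/152)·(-5) = 17/38.
Against C2 this mix gives (69/152)·(-1) + (83/152)·6 = 429/152.
Player 2 will play C1, holding Player 1 to 17/38. Shifting weight toward the row that does better against C1 would raise this floor (the equalizing mix achieves 37/19 against both C1 and C2), so the proposed strategy is not optimal.

No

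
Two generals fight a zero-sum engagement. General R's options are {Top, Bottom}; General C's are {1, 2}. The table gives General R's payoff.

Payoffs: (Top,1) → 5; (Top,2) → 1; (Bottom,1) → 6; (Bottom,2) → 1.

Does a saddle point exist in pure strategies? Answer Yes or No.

Row minima: Top → 1, Bottom → 1; maximin = 1.
Column maxima: 1 → 6, 2 → 1; minimax = 1.
maximin = minimax = 1, so a saddle point exists.

Yes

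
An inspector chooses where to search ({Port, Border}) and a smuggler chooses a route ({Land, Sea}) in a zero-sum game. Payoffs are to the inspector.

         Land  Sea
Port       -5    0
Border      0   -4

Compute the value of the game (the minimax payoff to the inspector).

Row minima: Port → -5, Border → -4; maximin = -4.
Column maxima: Land → 0, Sea → 0; minimax = 0.
-4 ≠ 0, so there is no saddle point; optimal play is mixed.
Let the inspector play Port with probability p. Expected payoff against Land: (-5)p + 0(1−p) = −5p; against Sea: 0p + (-4)(1−p) = 4p − 4.
Setting these equal: −5p = 4p − 4 ⇒ −9p = -4 ⇒ p = 4/9, and the value is (-5)·(4/9) = -20/9.
For the smuggler: with q = P(Land), equating Port's and Border's payoffs gives −5q = 4q − 4 ⇒ q = 4/9.

-20/9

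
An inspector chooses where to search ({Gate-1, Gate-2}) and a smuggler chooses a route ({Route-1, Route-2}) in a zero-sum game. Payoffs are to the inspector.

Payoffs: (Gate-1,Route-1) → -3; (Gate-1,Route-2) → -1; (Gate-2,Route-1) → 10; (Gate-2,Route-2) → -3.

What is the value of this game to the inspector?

Row minima: Gate-1 → -3, Gate-2 → -3; maximin = -3.
Column maxima: Route-1 → 10, Route-2 → -1; minimax = -1.
-3 ≠ -1, so there is no saddle point; optimal play is mixed.
Let the inspector play Gate-1 with probability p. Expected payoff against Route-1: (-3)p + 10(1−p) = −13p + 10; against Route-2: (-1)p + (-3)(1−p) = 2p − 3.
Setting these equal: −13p + 10 = 2p − 3 ⇒ −15p = -13 ⇒ p = 13/15, and the value is (-13)·(13/15) + 10 = -19/15.
For the smuggler: with q = P(Route-1), equating Gate-1's and Gate-2's payoffs gives −2q − 1 = 13q − 3 ⇒ q = 2/15.

-19/15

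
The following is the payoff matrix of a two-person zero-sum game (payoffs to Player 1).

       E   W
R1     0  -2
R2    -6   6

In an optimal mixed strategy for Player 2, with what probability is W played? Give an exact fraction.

Row minima: R1 → -2, R2 → -6; maximin = -2.
Column maxima: E → 0, W → 6; minimax = 0.
-2 ≠ 0, so there is no saddle point; optimal play is mixed.
Let Player 1 play R1 with probability p. Expected payoff against E: 0p + (-6)(1−p) = 6p − 6; against W: (-2)p + 6(1−p) = −8p + 6.
Setting these equal: 6p − 6 = −8p + 6 ⇒ 14p = 12 ⇒ p = 6/7, and the value is (6)·(6/7) − 6 = -6/7.
For Player 2: with q = P(E), equating R1's and R2's payoffs gives 2q − 2 = −12q + 6 ⇒ q = 4/7.

3/7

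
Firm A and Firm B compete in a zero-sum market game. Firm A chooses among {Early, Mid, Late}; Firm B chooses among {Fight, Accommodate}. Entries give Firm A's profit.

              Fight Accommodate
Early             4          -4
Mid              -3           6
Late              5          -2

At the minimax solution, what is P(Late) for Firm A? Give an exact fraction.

9/16

Row minima: Early → -4, Mid → -3, Late → -2; maximin = -2.
Column maxima: Fight → 5, Accommodate → 6; minimax = 5.
-2 ≠ 5, so there is no saddle point; optimal play is mixed.
Early is strictly dominated by Late, so Firm A never plays it.
On the remaining 2×2 (Mid, Late vs Fight, Accommodate):
Let Firm A play Mid with probability p. Expected payoff against Fight: (-3)p + 5(1−p) = −8p + 5; against Accommodate: 6p + (-2)(1−p) = 8p − 2.
Setting these equal: −8p + 5 = 8p − 2 ⇒ −16p = -7 ⇒ p = 7/16, and the value is (-8)·(7/16) + 5 = 3/2.
For Firm B: with q = P(Fight), equating Mid's and Late's payoffs gives −9q + 6 = 7q − 2 ⇒ q = 1/2.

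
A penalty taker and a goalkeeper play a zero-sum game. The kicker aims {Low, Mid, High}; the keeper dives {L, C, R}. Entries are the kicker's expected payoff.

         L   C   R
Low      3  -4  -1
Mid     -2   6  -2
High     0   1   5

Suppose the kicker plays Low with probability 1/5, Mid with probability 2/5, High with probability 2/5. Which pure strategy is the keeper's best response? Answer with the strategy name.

L

If the keeper plays L, the kicker's expected payoff is (1/5)·3 + (2/5)·(-2) + (2/5)·0 = -1/5.
If the keeper plays C, the kicker's expected payoff is (1/5)·(-4) + (2/5)·6 + (2/5)·1 = 2.
If the keeper plays R, the kicker's expected payoff is (1/5)·(-1) + (2/5)·(-2) + (2/5)·5 = 1.
The keeper minimizes the kicker's payoff; the smallest is -1/5, so the best response is L.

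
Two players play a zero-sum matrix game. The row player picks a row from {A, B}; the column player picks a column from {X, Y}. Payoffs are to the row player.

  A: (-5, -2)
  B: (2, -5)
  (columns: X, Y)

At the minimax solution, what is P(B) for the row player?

3/10

Row minima: A → -5, B → -5; maximin = -5.
Column maxima: X → 2, Y → -2; minimax = -2.
-5 ≠ -2, so there is no saddle point; optimal play is mixed.
Let the row player play A with probability p. Expected payoff against X: (-5)p + 2(1−p) = −7p + 2; against Y: (-2)p + (-5)(1−p) = 3p − 5.
Setting these equal: −7p + 2 = 3p − 5 ⇒ −10p = -7 ⇒ p = 7/10, and the value is (-7)·(7/10) + 2 = -29/10.
For the column player: with q = P(X), equating A's and B's payoffs gives −3q − 2 = 7q − 5 ⇒ q = 3/10.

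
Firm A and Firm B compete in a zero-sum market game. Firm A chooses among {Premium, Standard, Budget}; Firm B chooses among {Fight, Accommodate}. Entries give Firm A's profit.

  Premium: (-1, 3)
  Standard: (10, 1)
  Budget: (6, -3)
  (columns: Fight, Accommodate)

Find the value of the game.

Row minima: Premium → -1, Standard → 1, Budget → -3; maximin = 1.
Column maxima: Fight → 10, Accommodate → 3; minimax = 3.
1 ≠ 3, so there is no saddle point; optimal play is mixed.
Budget is strictly dominated by Standard, so Firm A never plays it.
On the remaining 2×2 (Premium, Standard vs Fight, Accommodate):
Let Firm A play Premium with probability p. Expected payoff against Fight: (-1)p + 10(1−p) = −11p + 10; against Accommodate: 3p + 1(1−p) = 2p + 1.
Setting these equal: −11p + 10 = 2p + 1 ⇒ −13p = -9 ⇒ p = 9/13, and the value is (-11)·(9/13) + 10 = 31/13.
For Firm B: with q = P(Fight), equating Premium's and Standard's payoffs gives −4q + 3 = 9q + 1 ⇒ q = 2/13.

31/13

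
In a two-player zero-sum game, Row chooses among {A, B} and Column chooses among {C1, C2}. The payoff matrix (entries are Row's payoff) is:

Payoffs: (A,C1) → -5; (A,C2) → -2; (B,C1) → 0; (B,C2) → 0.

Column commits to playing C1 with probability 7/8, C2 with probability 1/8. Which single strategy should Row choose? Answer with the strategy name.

Expected payoff of A: (7/8)·(-5) + (1/8)·(-2) = -37/8.
Expected payoff of B: (7/8)·0 + (1/8)·0 = 0.
The largest is 0, so Row's best response is B.

B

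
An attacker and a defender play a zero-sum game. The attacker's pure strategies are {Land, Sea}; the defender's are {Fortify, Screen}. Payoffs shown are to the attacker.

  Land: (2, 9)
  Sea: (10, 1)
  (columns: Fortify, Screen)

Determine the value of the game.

11/2

Row minima: Land → 2, Sea → 1; maximin = 2.
Column maxima: Fortify → 10, Screen → 9; minimax = 9.
2 ≠ 9, so there is no saddle point; optimal play is mixed.
Let the attacker play Land with probability p. Expected payoff against Fortify: 2p + 10(1−p) = −8p + 10; against Screen: 9p + 1(1−p) = 8p + 1.
Setting these equal: −8p + 10 = 8p + 1 ⇒ −16p = -9 ⇒ p = 9/16, and the value is (-8)·(9/16) + 10 = 11/2.
For the defender: with q = P(Fortify), equating Land's and Sea's payoffs gives −7q + 9 = 9q + 1 ⇒ q = 1/2.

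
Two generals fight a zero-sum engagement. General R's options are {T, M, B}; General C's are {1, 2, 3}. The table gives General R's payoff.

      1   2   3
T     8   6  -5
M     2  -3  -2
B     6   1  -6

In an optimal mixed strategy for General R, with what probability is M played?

Row minima: T → -5, M → -3, B → -6; maximin = -3.
Column maxima: 1 → 8, 2 → 6, 3 → -2; minimax = -2.
-3 ≠ -2, so there is no saddle point; optimal play is mixed.
B is strictly dominated by T, so General R never plays it.
1 is strictly dominated by 2 (it gives General R strictly more in every row), so General C never plays it.
On the remaining 2×2 (T, M vs 2, 3):
Let General R play T with probability p. Expected payoff against 2: 6p + (-3)(1−p) = 9p − 3; against 3: (-5)p + (-2)(1−p) = −3p − 2.
Setting these equal: 9p − 3 = −3p − 2 ⇒ 12p = 1 ⇒ p = 1/12, and the value is (9)·(1/12) − 3 = -9/4.
For General C: with q = P(2), equating T's and M's payoffs gives 11q − 5 = −q − 2 ⇒ q = 1/4.

11/12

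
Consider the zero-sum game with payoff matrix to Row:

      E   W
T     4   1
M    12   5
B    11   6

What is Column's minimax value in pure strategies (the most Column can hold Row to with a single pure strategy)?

Column maxima: E → 12, W → 6.
The smallest of these is 6.

6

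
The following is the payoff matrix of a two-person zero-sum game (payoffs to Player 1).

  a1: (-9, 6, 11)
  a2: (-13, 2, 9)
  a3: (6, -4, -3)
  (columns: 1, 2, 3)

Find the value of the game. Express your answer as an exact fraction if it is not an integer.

0

Row minima: a1 → -9, a2 → -13, a3 → -4; maximin = -4.
Column maxima: 1 → 6, 2 → 6, 3 → 11; minimax = 6.
-4 ≠ 6, so there is no saddle point; optimal play is mixed.
a2 is strictly dominated by a1, so Player 1 never plays it.
3 is strictly dominated by 2 (it gives Player 1 strictly more in every row), so Player 2 never plays it.
On the remaining 2×2 (a1, a3 vs 1, 2):
Let Player 1 play a1 with probability p. Expected payoff against 1: (-9)p + 6(1−p) = −15p + 6; against 2: 6p + (-4)(1−p) = 10p − 4.
Setting these equal: −15p + 6 = 10p − 4 ⇒ −25p = -10 ⇒ p = 2/5, and the value is (-15)·(2/5) + 6 = 0.
For Player 2: with q = P(1), equating a1's and a3's payoffs gives −15q + 6 = 10q − 4 ⇒ q = 2/5.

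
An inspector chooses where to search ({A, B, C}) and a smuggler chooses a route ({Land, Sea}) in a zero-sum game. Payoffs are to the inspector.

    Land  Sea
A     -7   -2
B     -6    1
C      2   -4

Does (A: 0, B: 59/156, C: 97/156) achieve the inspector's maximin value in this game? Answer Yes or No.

Against Land this mix gives (59/156)·(-6) + (97/156)·2 = -40/39.
Against Sea this mix gives (59/156)·1 + (97/156)·(-4) = -329/156.
The smuggler will play Sea, holding the inspector to -329/156. Shifting weight toward the row that does better against Sea would raise this floor (the equalizing mix achieves -22/13 against both Sea and Land), so the proposed strategy is not optimal.

No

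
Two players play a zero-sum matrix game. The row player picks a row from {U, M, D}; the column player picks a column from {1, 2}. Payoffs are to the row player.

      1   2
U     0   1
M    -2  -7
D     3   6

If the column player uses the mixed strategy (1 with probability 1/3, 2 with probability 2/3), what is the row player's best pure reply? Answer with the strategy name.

D

Expected payoff of U: (1/3)·0 + (2/3)·1 = 2/3.
Expected payoff of M: (1/3)·(-2) + (2/3)·(-7) = -16/3.
Expected payoff of D: (1/3)·3 + (2/3)·6 = 5.
The largest is 5, so the row player's best response is D.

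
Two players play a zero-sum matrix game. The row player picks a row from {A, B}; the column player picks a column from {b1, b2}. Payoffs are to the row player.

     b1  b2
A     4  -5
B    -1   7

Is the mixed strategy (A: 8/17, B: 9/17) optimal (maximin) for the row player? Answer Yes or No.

Yes

Against b1 this mix gives (8/17)·4 + (9/17)·(-1) = 23/17.
Against b2 this mix gives (8/17)·(-5) + (9/17)·7 = 23/17.
All of the column player's active replies (b1, b2) yield 23/17, and no column does worse for the row player. The mix makes the column player indifferent and guarantees 23/17, so it is optimal.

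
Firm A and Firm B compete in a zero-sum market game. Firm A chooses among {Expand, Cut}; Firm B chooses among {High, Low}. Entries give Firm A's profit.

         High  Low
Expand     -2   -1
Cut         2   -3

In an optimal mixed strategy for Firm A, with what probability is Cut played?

1/6

Row minima: Expand → -2, Cut → -3; maximin = -2.
Column maxima: High → 2, Low → -1; minimax = -1.
-2 ≠ -1, so there is no saddle point; optimal play is mixed.
Let Firm A play Expand with probability p. Expected payoff against High: (-2)p + 2(1−p) = −4p + 2; against Low: (-1)p + (-3)(1−p) = 2p − 3.
Setting these equal: −4p + 2 = 2p − 3 ⇒ −6p = -5 ⇒ p = 5/6, and the value is (-4)·(5/6) + 2 = -4/3.
For Firm B: with q = P(High), equating Expand's and Cut's payoffs gives −q − 1 = 5q − 3 ⇒ q = 1/3.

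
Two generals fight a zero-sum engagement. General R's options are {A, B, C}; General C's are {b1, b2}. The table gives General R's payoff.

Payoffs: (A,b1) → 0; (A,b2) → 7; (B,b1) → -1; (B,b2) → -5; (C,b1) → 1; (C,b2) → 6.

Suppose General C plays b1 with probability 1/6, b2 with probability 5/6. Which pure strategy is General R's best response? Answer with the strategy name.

A

Expected payoff of A: (1/6)·0 + (5/6)·7 = 35/6.
Expected payoff of B: (1/6)·(-1) + (5/6)·(-5) = -13/3.
Expected payoff of C: (1/6)·1 + (5/6)·6 = 31/6.
The largest is 35/6, so General R's best response is A.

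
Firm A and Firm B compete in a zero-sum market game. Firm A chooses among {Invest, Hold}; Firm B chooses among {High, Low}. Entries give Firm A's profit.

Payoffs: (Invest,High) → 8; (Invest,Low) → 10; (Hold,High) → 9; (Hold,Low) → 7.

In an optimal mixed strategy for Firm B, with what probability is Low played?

Row minima: Invest → 8, Hold → 7; maximin = 8.
Column maxima: High → 9, Low → 10; minimax = 9.
8 ≠ 9, so there is no saddle point; optimal play is mixed.
Let Firm A play Invest with probability p. Expected payoff against High: 8p + 9(1−p) = −p + 9; against Low: 10p + 7(1−p) = 3p + 7.
Setting these equal: −p + 9 = 3p + 7 ⇒ −4p = -2 ⇒ p = 1/2, and the value is (-1)·(1/2) + 9 = 17/2.
For Firm B: with q = P(High), equating Invest's and Hold's payoffs gives −2q + 10 = 2q + 7 ⇒ q = 3/4.

1/4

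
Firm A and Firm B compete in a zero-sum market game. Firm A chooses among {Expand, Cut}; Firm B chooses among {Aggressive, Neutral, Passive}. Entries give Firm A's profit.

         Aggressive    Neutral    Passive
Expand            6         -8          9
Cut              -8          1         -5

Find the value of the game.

-58/23

Row minima: Expand → -8, Cut → -8; maximin = -8.
Column maxima: Aggressive → 6, Neutral → 1, Passive → 9; minimax = 1.
-8 ≠ 1, so there is no saddle point; optimal play is mixed.
Passive is strictly dominated by Aggressive (it gives Firm A strictly more in every row), so Firm B never plays it.
On the remaining 2×2 (Expand, Cut vs Aggressive, Neutral):
Let Firm A play Expand with probability p. Expected payoff against Aggressive: 6p + (-8)(1−p) = 14p − 8; against Neutral: (-8)p + 1(1−p) = −9p + 1.
Setting these equal: 14p − 8 = −9p + 1 ⇒ 23p = 9 ⇒ p = 9/23, and the value is (14)·(9/23) − 8 = -58/23.
For Firm B: with q = P(Aggressive), equating Expand's and Cut's payoffs gives 14q − 8 = −9q + 1 ⇒ q = 9/23.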